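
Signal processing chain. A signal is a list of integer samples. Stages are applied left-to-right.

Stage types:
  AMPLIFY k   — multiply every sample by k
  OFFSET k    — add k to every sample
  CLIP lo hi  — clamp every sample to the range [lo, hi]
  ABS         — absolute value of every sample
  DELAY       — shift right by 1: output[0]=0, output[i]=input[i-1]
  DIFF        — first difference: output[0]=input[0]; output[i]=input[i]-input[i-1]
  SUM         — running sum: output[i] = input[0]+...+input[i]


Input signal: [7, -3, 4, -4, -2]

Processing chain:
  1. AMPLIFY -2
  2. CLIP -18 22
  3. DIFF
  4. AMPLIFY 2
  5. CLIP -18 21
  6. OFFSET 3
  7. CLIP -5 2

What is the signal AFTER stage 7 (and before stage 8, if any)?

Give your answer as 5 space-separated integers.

Input: [7, -3, 4, -4, -2]
Stage 1 (AMPLIFY -2): 7*-2=-14, -3*-2=6, 4*-2=-8, -4*-2=8, -2*-2=4 -> [-14, 6, -8, 8, 4]
Stage 2 (CLIP -18 22): clip(-14,-18,22)=-14, clip(6,-18,22)=6, clip(-8,-18,22)=-8, clip(8,-18,22)=8, clip(4,-18,22)=4 -> [-14, 6, -8, 8, 4]
Stage 3 (DIFF): s[0]=-14, 6--14=20, -8-6=-14, 8--8=16, 4-8=-4 -> [-14, 20, -14, 16, -4]
Stage 4 (AMPLIFY 2): -14*2=-28, 20*2=40, -14*2=-28, 16*2=32, -4*2=-8 -> [-28, 40, -28, 32, -8]
Stage 5 (CLIP -18 21): clip(-28,-18,21)=-18, clip(40,-18,21)=21, clip(-28,-18,21)=-18, clip(32,-18,21)=21, clip(-8,-18,21)=-8 -> [-18, 21, -18, 21, -8]
Stage 6 (OFFSET 3): -18+3=-15, 21+3=24, -18+3=-15, 21+3=24, -8+3=-5 -> [-15, 24, -15, 24, -5]
Stage 7 (CLIP -5 2): clip(-15,-5,2)=-5, clip(24,-5,2)=2, clip(-15,-5,2)=-5, clip(24,-5,2)=2, clip(-5,-5,2)=-5 -> [-5, 2, -5, 2, -5]

Answer: -5 2 -5 2 -5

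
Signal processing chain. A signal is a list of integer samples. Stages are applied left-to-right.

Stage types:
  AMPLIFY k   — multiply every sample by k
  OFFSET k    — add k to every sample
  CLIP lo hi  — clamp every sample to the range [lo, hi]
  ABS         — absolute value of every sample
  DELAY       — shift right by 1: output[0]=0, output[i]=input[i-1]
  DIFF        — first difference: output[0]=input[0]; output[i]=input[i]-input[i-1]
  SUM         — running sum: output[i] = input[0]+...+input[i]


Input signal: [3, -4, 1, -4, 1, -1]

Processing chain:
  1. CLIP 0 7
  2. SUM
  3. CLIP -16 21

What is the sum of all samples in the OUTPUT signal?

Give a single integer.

Input: [3, -4, 1, -4, 1, -1]
Stage 1 (CLIP 0 7): clip(3,0,7)=3, clip(-4,0,7)=0, clip(1,0,7)=1, clip(-4,0,7)=0, clip(1,0,7)=1, clip(-1,0,7)=0 -> [3, 0, 1, 0, 1, 0]
Stage 2 (SUM): sum[0..0]=3, sum[0..1]=3, sum[0..2]=4, sum[0..3]=4, sum[0..4]=5, sum[0..5]=5 -> [3, 3, 4, 4, 5, 5]
Stage 3 (CLIP -16 21): clip(3,-16,21)=3, clip(3,-16,21)=3, clip(4,-16,21)=4, clip(4,-16,21)=4, clip(5,-16,21)=5, clip(5,-16,21)=5 -> [3, 3, 4, 4, 5, 5]
Output sum: 24

Answer: 24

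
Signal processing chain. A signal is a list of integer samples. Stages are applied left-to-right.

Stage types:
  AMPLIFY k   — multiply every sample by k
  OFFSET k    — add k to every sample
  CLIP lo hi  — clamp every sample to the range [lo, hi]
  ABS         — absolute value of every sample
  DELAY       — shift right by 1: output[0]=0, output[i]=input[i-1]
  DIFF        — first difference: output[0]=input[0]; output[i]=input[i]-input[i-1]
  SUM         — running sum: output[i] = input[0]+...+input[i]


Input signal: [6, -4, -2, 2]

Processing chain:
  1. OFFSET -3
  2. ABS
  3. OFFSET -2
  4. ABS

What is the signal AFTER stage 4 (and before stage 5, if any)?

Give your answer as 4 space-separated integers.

Answer: 1 5 3 1

Derivation:
Input: [6, -4, -2, 2]
Stage 1 (OFFSET -3): 6+-3=3, -4+-3=-7, -2+-3=-5, 2+-3=-1 -> [3, -7, -5, -1]
Stage 2 (ABS): |3|=3, |-7|=7, |-5|=5, |-1|=1 -> [3, 7, 5, 1]
Stage 3 (OFFSET -2): 3+-2=1, 7+-2=5, 5+-2=3, 1+-2=-1 -> [1, 5, 3, -1]
Stage 4 (ABS): |1|=1, |5|=5, |3|=3, |-1|=1 -> [1, 5, 3, 1]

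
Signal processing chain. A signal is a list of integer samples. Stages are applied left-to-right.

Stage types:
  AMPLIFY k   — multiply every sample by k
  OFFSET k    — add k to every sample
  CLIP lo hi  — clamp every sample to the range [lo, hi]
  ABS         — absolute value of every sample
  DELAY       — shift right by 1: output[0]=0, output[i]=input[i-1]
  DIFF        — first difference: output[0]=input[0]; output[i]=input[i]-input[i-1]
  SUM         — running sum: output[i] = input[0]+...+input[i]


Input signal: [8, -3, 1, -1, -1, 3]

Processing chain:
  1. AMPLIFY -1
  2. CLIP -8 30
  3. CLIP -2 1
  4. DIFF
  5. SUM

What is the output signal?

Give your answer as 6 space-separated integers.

Input: [8, -3, 1, -1, -1, 3]
Stage 1 (AMPLIFY -1): 8*-1=-8, -3*-1=3, 1*-1=-1, -1*-1=1, -1*-1=1, 3*-1=-3 -> [-8, 3, -1, 1, 1, -3]
Stage 2 (CLIP -8 30): clip(-8,-8,30)=-8, clip(3,-8,30)=3, clip(-1,-8,30)=-1, clip(1,-8,30)=1, clip(1,-8,30)=1, clip(-3,-8,30)=-3 -> [-8, 3, -1, 1, 1, -3]
Stage 3 (CLIP -2 1): clip(-8,-2,1)=-2, clip(3,-2,1)=1, clip(-1,-2,1)=-1, clip(1,-2,1)=1, clip(1,-2,1)=1, clip(-3,-2,1)=-2 -> [-2, 1, -1, 1, 1, -2]
Stage 4 (DIFF): s[0]=-2, 1--2=3, -1-1=-2, 1--1=2, 1-1=0, -2-1=-3 -> [-2, 3, -2, 2, 0, -3]
Stage 5 (SUM): sum[0..0]=-2, sum[0..1]=1, sum[0..2]=-1, sum[0..3]=1, sum[0..4]=1, sum[0..5]=-2 -> [-2, 1, -1, 1, 1, -2]

Answer: -2 1 -1 1 1 -2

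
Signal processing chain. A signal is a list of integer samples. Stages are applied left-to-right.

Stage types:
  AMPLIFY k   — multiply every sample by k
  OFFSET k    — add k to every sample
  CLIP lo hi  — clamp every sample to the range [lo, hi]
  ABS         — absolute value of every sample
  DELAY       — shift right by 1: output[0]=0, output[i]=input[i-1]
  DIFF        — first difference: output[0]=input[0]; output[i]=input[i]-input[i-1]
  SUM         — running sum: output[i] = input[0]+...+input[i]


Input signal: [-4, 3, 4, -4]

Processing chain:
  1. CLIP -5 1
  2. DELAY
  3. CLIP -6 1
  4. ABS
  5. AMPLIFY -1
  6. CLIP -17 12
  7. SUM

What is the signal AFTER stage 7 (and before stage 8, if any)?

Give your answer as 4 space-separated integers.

Answer: 0 -4 -5 -6

Derivation:
Input: [-4, 3, 4, -4]
Stage 1 (CLIP -5 1): clip(-4,-5,1)=-4, clip(3,-5,1)=1, clip(4,-5,1)=1, clip(-4,-5,1)=-4 -> [-4, 1, 1, -4]
Stage 2 (DELAY): [0, -4, 1, 1] = [0, -4, 1, 1] -> [0, -4, 1, 1]
Stage 3 (CLIP -6 1): clip(0,-6,1)=0, clip(-4,-6,1)=-4, clip(1,-6,1)=1, clip(1,-6,1)=1 -> [0, -4, 1, 1]
Stage 4 (ABS): |0|=0, |-4|=4, |1|=1, |1|=1 -> [0, 4, 1, 1]
Stage 5 (AMPLIFY -1): 0*-1=0, 4*-1=-4, 1*-1=-1, 1*-1=-1 -> [0, -4, -1, -1]
Stage 6 (CLIP -17 12): clip(0,-17,12)=0, clip(-4,-17,12)=-4, clip(-1,-17,12)=-1, clip(-1,-17,12)=-1 -> [0, -4, -1, -1]
Stage 7 (SUM): sum[0..0]=0, sum[0..1]=-4, sum[0..2]=-5, sum[0..3]=-6 -> [0, -4, -5, -6]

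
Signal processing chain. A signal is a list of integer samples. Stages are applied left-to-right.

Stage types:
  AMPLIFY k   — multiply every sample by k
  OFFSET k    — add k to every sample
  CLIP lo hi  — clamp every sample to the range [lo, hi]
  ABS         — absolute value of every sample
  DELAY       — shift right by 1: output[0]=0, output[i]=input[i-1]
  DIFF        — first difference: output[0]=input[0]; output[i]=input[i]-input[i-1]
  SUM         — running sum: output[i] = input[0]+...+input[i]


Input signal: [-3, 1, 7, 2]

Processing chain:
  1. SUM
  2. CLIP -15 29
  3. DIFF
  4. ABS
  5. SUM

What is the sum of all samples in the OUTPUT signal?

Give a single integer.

Input: [-3, 1, 7, 2]
Stage 1 (SUM): sum[0..0]=-3, sum[0..1]=-2, sum[0..2]=5, sum[0..3]=7 -> [-3, -2, 5, 7]
Stage 2 (CLIP -15 29): clip(-3,-15,29)=-3, clip(-2,-15,29)=-2, clip(5,-15,29)=5, clip(7,-15,29)=7 -> [-3, -2, 5, 7]
Stage 3 (DIFF): s[0]=-3, -2--3=1, 5--2=7, 7-5=2 -> [-3, 1, 7, 2]
Stage 4 (ABS): |-3|=3, |1|=1, |7|=7, |2|=2 -> [3, 1, 7, 2]
Stage 5 (SUM): sum[0..0]=3, sum[0..1]=4, sum[0..2]=11, sum[0..3]=13 -> [3, 4, 11, 13]
Output sum: 31

Answer: 31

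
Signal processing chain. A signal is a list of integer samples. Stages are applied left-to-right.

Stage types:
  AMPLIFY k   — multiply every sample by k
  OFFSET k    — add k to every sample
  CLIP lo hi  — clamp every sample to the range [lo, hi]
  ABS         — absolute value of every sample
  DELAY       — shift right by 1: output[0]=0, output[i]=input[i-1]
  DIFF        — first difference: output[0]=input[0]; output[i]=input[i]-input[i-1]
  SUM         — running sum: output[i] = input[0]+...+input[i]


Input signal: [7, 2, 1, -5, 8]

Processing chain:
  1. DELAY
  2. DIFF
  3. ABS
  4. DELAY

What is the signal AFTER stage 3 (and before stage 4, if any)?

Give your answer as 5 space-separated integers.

Input: [7, 2, 1, -5, 8]
Stage 1 (DELAY): [0, 7, 2, 1, -5] = [0, 7, 2, 1, -5] -> [0, 7, 2, 1, -5]
Stage 2 (DIFF): s[0]=0, 7-0=7, 2-7=-5, 1-2=-1, -5-1=-6 -> [0, 7, -5, -1, -6]
Stage 3 (ABS): |0|=0, |7|=7, |-5|=5, |-1|=1, |-6|=6 -> [0, 7, 5, 1, 6]

Answer: 0 7 5 1 6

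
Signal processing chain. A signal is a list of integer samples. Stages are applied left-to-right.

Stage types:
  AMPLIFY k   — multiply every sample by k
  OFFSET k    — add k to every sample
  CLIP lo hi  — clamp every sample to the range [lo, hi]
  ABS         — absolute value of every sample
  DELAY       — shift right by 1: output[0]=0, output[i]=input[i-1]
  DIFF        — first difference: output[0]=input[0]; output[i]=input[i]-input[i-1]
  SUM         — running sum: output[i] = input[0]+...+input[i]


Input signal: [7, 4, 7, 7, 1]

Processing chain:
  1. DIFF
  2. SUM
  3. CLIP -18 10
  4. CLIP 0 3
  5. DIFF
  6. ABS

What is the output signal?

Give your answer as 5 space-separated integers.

Input: [7, 4, 7, 7, 1]
Stage 1 (DIFF): s[0]=7, 4-7=-3, 7-4=3, 7-7=0, 1-7=-6 -> [7, -3, 3, 0, -6]
Stage 2 (SUM): sum[0..0]=7, sum[0..1]=4, sum[0..2]=7, sum[0..3]=7, sum[0..4]=1 -> [7, 4, 7, 7, 1]
Stage 3 (CLIP -18 10): clip(7,-18,10)=7, clip(4,-18,10)=4, clip(7,-18,10)=7, clip(7,-18,10)=7, clip(1,-18,10)=1 -> [7, 4, 7, 7, 1]
Stage 4 (CLIP 0 3): clip(7,0,3)=3, clip(4,0,3)=3, clip(7,0,3)=3, clip(7,0,3)=3, clip(1,0,3)=1 -> [3, 3, 3, 3, 1]
Stage 5 (DIFF): s[0]=3, 3-3=0, 3-3=0, 3-3=0, 1-3=-2 -> [3, 0, 0, 0, -2]
Stage 6 (ABS): |3|=3, |0|=0, |0|=0, |0|=0, |-2|=2 -> [3, 0, 0, 0, 2]

Answer: 3 0 0 0 2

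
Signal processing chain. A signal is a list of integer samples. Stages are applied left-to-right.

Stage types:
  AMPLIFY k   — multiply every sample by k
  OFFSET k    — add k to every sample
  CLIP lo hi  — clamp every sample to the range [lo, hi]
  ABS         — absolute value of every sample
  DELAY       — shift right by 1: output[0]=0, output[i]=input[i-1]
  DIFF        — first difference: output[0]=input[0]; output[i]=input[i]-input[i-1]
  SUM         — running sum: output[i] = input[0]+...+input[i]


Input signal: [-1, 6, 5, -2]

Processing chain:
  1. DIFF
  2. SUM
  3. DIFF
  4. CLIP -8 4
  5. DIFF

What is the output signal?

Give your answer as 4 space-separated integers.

Answer: -1 5 -5 -6

Derivation:
Input: [-1, 6, 5, -2]
Stage 1 (DIFF): s[0]=-1, 6--1=7, 5-6=-1, -2-5=-7 -> [-1, 7, -1, -7]
Stage 2 (SUM): sum[0..0]=-1, sum[0..1]=6, sum[0..2]=5, sum[0..3]=-2 -> [-1, 6, 5, -2]
Stage 3 (DIFF): s[0]=-1, 6--1=7, 5-6=-1, -2-5=-7 -> [-1, 7, -1, -7]
Stage 4 (CLIP -8 4): clip(-1,-8,4)=-1, clip(7,-8,4)=4, clip(-1,-8,4)=-1, clip(-7,-8,4)=-7 -> [-1, 4, -1, -7]
Stage 5 (DIFF): s[0]=-1, 4--1=5, -1-4=-5, -7--1=-6 -> [-1, 5, -5, -6]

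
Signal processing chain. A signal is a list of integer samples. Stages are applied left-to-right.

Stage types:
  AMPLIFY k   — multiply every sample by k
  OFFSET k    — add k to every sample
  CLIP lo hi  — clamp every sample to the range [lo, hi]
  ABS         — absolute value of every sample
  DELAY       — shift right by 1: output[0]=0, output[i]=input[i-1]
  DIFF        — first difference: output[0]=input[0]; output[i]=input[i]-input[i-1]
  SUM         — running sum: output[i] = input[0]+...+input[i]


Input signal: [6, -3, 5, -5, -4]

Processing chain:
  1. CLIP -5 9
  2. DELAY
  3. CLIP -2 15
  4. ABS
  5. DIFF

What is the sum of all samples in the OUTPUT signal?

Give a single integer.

Input: [6, -3, 5, -5, -4]
Stage 1 (CLIP -5 9): clip(6,-5,9)=6, clip(-3,-5,9)=-3, clip(5,-5,9)=5, clip(-5,-5,9)=-5, clip(-4,-5,9)=-4 -> [6, -3, 5, -5, -4]
Stage 2 (DELAY): [0, 6, -3, 5, -5] = [0, 6, -3, 5, -5] -> [0, 6, -3, 5, -5]
Stage 3 (CLIP -2 15): clip(0,-2,15)=0, clip(6,-2,15)=6, clip(-3,-2,15)=-2, clip(5,-2,15)=5, clip(-5,-2,15)=-2 -> [0, 6, -2, 5, -2]
Stage 4 (ABS): |0|=0, |6|=6, |-2|=2, |5|=5, |-2|=2 -> [0, 6, 2, 5, 2]
Stage 5 (DIFF): s[0]=0, 6-0=6, 2-6=-4, 5-2=3, 2-5=-3 -> [0, 6, -4, 3, -3]
Output sum: 2

Answer: 2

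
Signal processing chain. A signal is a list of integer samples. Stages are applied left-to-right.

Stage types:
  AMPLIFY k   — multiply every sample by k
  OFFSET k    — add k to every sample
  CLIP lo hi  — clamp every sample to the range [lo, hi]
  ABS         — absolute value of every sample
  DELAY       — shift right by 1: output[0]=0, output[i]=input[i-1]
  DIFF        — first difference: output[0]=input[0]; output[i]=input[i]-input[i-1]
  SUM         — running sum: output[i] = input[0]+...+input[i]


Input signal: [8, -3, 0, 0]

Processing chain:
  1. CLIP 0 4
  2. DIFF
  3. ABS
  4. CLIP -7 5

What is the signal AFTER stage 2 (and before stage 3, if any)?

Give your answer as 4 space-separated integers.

Answer: 4 -4 0 0

Derivation:
Input: [8, -3, 0, 0]
Stage 1 (CLIP 0 4): clip(8,0,4)=4, clip(-3,0,4)=0, clip(0,0,4)=0, clip(0,0,4)=0 -> [4, 0, 0, 0]
Stage 2 (DIFF): s[0]=4, 0-4=-4, 0-0=0, 0-0=0 -> [4, -4, 0, 0]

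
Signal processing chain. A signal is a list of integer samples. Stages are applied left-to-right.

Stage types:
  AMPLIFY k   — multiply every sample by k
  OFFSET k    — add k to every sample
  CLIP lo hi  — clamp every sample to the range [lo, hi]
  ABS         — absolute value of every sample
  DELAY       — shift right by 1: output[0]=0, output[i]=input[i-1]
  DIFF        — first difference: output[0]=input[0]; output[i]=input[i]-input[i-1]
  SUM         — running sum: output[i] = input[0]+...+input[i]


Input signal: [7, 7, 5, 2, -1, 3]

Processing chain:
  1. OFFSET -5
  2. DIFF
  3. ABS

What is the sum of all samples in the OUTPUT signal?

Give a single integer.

Input: [7, 7, 5, 2, -1, 3]
Stage 1 (OFFSET -5): 7+-5=2, 7+-5=2, 5+-5=0, 2+-5=-3, -1+-5=-6, 3+-5=-2 -> [2, 2, 0, -3, -6, -2]
Stage 2 (DIFF): s[0]=2, 2-2=0, 0-2=-2, -3-0=-3, -6--3=-3, -2--6=4 -> [2, 0, -2, -3, -3, 4]
Stage 3 (ABS): |2|=2, |0|=0, |-2|=2, |-3|=3, |-3|=3, |4|=4 -> [2, 0, 2, 3, 3, 4]
Output sum: 14

Answer: 14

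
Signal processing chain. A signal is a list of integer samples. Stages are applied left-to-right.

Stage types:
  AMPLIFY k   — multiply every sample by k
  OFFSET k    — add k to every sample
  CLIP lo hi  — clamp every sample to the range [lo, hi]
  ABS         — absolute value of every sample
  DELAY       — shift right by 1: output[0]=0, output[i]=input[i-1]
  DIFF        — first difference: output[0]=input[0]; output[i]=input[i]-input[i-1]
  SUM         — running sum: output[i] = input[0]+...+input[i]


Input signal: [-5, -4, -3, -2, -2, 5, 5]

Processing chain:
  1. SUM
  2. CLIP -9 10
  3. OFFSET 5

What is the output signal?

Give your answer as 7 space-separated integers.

Answer: 0 -4 -4 -4 -4 -4 -1

Derivation:
Input: [-5, -4, -3, -2, -2, 5, 5]
Stage 1 (SUM): sum[0..0]=-5, sum[0..1]=-9, sum[0..2]=-12, sum[0..3]=-14, sum[0..4]=-16, sum[0..5]=-11, sum[0..6]=-6 -> [-5, -9, -12, -14, -16, -11, -6]
Stage 2 (CLIP -9 10): clip(-5,-9,10)=-5, clip(-9,-9,10)=-9, clip(-12,-9,10)=-9, clip(-14,-9,10)=-9, clip(-16,-9,10)=-9, clip(-11,-9,10)=-9, clip(-6,-9,10)=-6 -> [-5, -9, -9, -9, -9, -9, -6]
Stage 3 (OFFSET 5): -5+5=0, -9+5=-4, -9+5=-4, -9+5=-4, -9+5=-4, -9+5=-4, -6+5=-1 -> [0, -4, -4, -4, -4, -4, -1]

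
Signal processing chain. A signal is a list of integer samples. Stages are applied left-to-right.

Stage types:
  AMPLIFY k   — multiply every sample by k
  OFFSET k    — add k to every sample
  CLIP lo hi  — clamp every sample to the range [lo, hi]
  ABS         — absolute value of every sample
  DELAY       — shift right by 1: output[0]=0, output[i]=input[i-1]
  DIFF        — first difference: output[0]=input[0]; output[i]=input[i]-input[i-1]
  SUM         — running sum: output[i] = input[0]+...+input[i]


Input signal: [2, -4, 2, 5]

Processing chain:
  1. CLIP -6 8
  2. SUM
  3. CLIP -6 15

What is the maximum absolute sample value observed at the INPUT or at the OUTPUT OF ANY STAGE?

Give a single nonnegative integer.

Input: [2, -4, 2, 5] (max |s|=5)
Stage 1 (CLIP -6 8): clip(2,-6,8)=2, clip(-4,-6,8)=-4, clip(2,-6,8)=2, clip(5,-6,8)=5 -> [2, -4, 2, 5] (max |s|=5)
Stage 2 (SUM): sum[0..0]=2, sum[0..1]=-2, sum[0..2]=0, sum[0..3]=5 -> [2, -2, 0, 5] (max |s|=5)
Stage 3 (CLIP -6 15): clip(2,-6,15)=2, clip(-2,-6,15)=-2, clip(0,-6,15)=0, clip(5,-6,15)=5 -> [2, -2, 0, 5] (max |s|=5)
Overall max amplitude: 5

Answer: 5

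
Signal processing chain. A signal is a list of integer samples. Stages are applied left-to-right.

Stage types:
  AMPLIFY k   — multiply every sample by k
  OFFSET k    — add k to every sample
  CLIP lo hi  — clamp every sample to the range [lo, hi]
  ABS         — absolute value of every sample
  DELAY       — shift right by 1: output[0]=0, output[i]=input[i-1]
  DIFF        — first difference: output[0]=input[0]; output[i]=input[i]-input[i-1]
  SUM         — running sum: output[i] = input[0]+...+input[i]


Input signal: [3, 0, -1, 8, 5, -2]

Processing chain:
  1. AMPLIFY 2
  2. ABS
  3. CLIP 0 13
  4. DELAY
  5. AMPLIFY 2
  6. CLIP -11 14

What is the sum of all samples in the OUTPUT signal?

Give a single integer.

Input: [3, 0, -1, 8, 5, -2]
Stage 1 (AMPLIFY 2): 3*2=6, 0*2=0, -1*2=-2, 8*2=16, 5*2=10, -2*2=-4 -> [6, 0, -2, 16, 10, -4]
Stage 2 (ABS): |6|=6, |0|=0, |-2|=2, |16|=16, |10|=10, |-4|=4 -> [6, 0, 2, 16, 10, 4]
Stage 3 (CLIP 0 13): clip(6,0,13)=6, clip(0,0,13)=0, clip(2,0,13)=2, clip(16,0,13)=13, clip(10,0,13)=10, clip(4,0,13)=4 -> [6, 0, 2, 13, 10, 4]
Stage 4 (DELAY): [0, 6, 0, 2, 13, 10] = [0, 6, 0, 2, 13, 10] -> [0, 6, 0, 2, 13, 10]
Stage 5 (AMPLIFY 2): 0*2=0, 6*2=12, 0*2=0, 2*2=4, 13*2=26, 10*2=20 -> [0, 12, 0, 4, 26, 20]
Stage 6 (CLIP -11 14): clip(0,-11,14)=0, clip(12,-11,14)=12, clip(0,-11,14)=0, clip(4,-11,14)=4, clip(26,-11,14)=14, clip(20,-11,14)=14 -> [0, 12, 0, 4, 14, 14]
Output sum: 44

Answer: 44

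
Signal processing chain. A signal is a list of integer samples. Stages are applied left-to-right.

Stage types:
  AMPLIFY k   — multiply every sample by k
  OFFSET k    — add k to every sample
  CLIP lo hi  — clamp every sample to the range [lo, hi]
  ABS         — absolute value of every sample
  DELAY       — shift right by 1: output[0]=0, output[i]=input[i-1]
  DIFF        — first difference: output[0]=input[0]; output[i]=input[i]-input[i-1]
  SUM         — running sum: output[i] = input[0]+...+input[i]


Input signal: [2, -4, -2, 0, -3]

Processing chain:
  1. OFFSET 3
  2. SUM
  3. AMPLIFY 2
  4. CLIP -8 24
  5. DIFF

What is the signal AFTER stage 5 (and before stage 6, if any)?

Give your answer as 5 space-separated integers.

Answer: 10 -2 2 6 0

Derivation:
Input: [2, -4, -2, 0, -3]
Stage 1 (OFFSET 3): 2+3=5, -4+3=-1, -2+3=1, 0+3=3, -3+3=0 -> [5, -1, 1, 3, 0]
Stage 2 (SUM): sum[0..0]=5, sum[0..1]=4, sum[0..2]=5, sum[0..3]=8, sum[0..4]=8 -> [5, 4, 5, 8, 8]
Stage 3 (AMPLIFY 2): 5*2=10, 4*2=8, 5*2=10, 8*2=16, 8*2=16 -> [10, 8, 10, 16, 16]
Stage 4 (CLIP -8 24): clip(10,-8,24)=10, clip(8,-8,24)=8, clip(10,-8,24)=10, clip(16,-8,24)=16, clip(16,-8,24)=16 -> [10, 8, 10, 16, 16]
Stage 5 (DIFF): s[0]=10, 8-10=-2, 10-8=2, 16-10=6, 16-16=0 -> [10, -2, 2, 6, 0]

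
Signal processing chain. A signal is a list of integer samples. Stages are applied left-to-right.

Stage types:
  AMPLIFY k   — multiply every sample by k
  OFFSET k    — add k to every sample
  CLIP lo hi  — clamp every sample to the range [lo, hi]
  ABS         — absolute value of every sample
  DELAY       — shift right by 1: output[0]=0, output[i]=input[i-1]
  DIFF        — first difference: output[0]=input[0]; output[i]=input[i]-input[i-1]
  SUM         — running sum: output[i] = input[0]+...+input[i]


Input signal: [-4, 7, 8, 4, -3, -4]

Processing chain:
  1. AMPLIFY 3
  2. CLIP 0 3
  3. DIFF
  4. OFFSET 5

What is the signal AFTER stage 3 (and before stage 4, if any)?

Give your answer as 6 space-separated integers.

Input: [-4, 7, 8, 4, -3, -4]
Stage 1 (AMPLIFY 3): -4*3=-12, 7*3=21, 8*3=24, 4*3=12, -3*3=-9, -4*3=-12 -> [-12, 21, 24, 12, -9, -12]
Stage 2 (CLIP 0 3): clip(-12,0,3)=0, clip(21,0,3)=3, clip(24,0,3)=3, clip(12,0,3)=3, clip(-9,0,3)=0, clip(-12,0,3)=0 -> [0, 3, 3, 3, 0, 0]
Stage 3 (DIFF): s[0]=0, 3-0=3, 3-3=0, 3-3=0, 0-3=-3, 0-0=0 -> [0, 3, 0, 0, -3, 0]

Answer: 0 3 0 0 -3 0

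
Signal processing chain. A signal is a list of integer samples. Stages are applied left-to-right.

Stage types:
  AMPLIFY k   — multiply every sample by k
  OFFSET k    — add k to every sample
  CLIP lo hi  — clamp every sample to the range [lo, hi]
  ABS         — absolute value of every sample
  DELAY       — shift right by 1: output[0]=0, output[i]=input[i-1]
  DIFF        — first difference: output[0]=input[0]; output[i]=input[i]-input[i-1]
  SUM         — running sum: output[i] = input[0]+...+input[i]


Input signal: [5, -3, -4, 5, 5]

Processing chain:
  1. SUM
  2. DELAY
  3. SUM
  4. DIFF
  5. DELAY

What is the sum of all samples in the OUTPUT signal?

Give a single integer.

Answer: 5

Derivation:
Input: [5, -3, -4, 5, 5]
Stage 1 (SUM): sum[0..0]=5, sum[0..1]=2, sum[0..2]=-2, sum[0..3]=3, sum[0..4]=8 -> [5, 2, -2, 3, 8]
Stage 2 (DELAY): [0, 5, 2, -2, 3] = [0, 5, 2, -2, 3] -> [0, 5, 2, -2, 3]
Stage 3 (SUM): sum[0..0]=0, sum[0..1]=5, sum[0..2]=7, sum[0..3]=5, sum[0..4]=8 -> [0, 5, 7, 5, 8]
Stage 4 (DIFF): s[0]=0, 5-0=5, 7-5=2, 5-7=-2, 8-5=3 -> [0, 5, 2, -2, 3]
Stage 5 (DELAY): [0, 0, 5, 2, -2] = [0, 0, 5, 2, -2] -> [0, 0, 5, 2, -2]
Output sum: 5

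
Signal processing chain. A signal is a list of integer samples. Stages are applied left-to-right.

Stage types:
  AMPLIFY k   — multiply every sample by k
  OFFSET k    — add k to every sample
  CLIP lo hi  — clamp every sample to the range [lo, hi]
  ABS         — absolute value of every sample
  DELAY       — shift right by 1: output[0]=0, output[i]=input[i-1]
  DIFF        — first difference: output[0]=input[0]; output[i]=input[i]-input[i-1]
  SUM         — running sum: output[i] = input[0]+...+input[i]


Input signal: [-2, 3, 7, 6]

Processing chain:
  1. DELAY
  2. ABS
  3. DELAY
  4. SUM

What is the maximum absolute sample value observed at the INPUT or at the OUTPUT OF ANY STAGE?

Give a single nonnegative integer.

Input: [-2, 3, 7, 6] (max |s|=7)
Stage 1 (DELAY): [0, -2, 3, 7] = [0, -2, 3, 7] -> [0, -2, 3, 7] (max |s|=7)
Stage 2 (ABS): |0|=0, |-2|=2, |3|=3, |7|=7 -> [0, 2, 3, 7] (max |s|=7)
Stage 3 (DELAY): [0, 0, 2, 3] = [0, 0, 2, 3] -> [0, 0, 2, 3] (max |s|=3)
Stage 4 (SUM): sum[0..0]=0, sum[0..1]=0, sum[0..2]=2, sum[0..3]=5 -> [0, 0, 2, 5] (max |s|=5)
Overall max amplitude: 7

Answer: 7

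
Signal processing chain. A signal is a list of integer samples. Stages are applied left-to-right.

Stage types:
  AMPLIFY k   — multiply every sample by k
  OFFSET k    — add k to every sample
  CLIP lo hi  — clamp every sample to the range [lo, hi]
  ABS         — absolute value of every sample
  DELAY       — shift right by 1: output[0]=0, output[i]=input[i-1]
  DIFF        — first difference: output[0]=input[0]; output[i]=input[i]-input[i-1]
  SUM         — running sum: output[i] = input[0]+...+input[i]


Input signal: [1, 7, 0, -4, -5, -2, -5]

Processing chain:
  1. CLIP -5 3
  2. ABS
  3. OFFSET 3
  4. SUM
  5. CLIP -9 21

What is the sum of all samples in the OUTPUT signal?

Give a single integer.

Input: [1, 7, 0, -4, -5, -2, -5]
Stage 1 (CLIP -5 3): clip(1,-5,3)=1, clip(7,-5,3)=3, clip(0,-5,3)=0, clip(-4,-5,3)=-4, clip(-5,-5,3)=-5, clip(-2,-5,3)=-2, clip(-5,-5,3)=-5 -> [1, 3, 0, -4, -5, -2, -5]
Stage 2 (ABS): |1|=1, |3|=3, |0|=0, |-4|=4, |-5|=5, |-2|=2, |-5|=5 -> [1, 3, 0, 4, 5, 2, 5]
Stage 3 (OFFSET 3): 1+3=4, 3+3=6, 0+3=3, 4+3=7, 5+3=8, 2+3=5, 5+3=8 -> [4, 6, 3, 7, 8, 5, 8]
Stage 4 (SUM): sum[0..0]=4, sum[0..1]=10, sum[0..2]=13, sum[0..3]=20, sum[0..4]=28, sum[0..5]=33, sum[0..6]=41 -> [4, 10, 13, 20, 28, 33, 41]
Stage 5 (CLIP -9 21): clip(4,-9,21)=4, clip(10,-9,21)=10, clip(13,-9,21)=13, clip(20,-9,21)=20, clip(28,-9,21)=21, clip(33,-9,21)=21, clip(41,-9,21)=21 -> [4, 10, 13, 20, 21, 21, 21]
Output sum: 110

Answer: 110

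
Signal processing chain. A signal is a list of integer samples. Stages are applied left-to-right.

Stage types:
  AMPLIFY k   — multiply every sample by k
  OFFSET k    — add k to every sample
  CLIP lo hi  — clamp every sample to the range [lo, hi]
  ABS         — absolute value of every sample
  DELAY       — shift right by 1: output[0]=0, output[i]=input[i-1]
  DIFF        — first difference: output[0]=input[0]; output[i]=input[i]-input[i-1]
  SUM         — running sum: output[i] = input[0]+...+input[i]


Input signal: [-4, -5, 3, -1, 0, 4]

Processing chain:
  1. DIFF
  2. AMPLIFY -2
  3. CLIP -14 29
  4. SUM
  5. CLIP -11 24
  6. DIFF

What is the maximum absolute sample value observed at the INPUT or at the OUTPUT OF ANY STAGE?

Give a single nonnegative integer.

Input: [-4, -5, 3, -1, 0, 4] (max |s|=5)
Stage 1 (DIFF): s[0]=-4, -5--4=-1, 3--5=8, -1-3=-4, 0--1=1, 4-0=4 -> [-4, -1, 8, -4, 1, 4] (max |s|=8)
Stage 2 (AMPLIFY -2): -4*-2=8, -1*-2=2, 8*-2=-16, -4*-2=8, 1*-2=-2, 4*-2=-8 -> [8, 2, -16, 8, -2, -8] (max |s|=16)
Stage 3 (CLIP -14 29): clip(8,-14,29)=8, clip(2,-14,29)=2, clip(-16,-14,29)=-14, clip(8,-14,29)=8, clip(-2,-14,29)=-2, clip(-8,-14,29)=-8 -> [8, 2, -14, 8, -2, -8] (max |s|=14)
Stage 4 (SUM): sum[0..0]=8, sum[0..1]=10, sum[0..2]=-4, sum[0..3]=4, sum[0..4]=2, sum[0..5]=-6 -> [8, 10, -4, 4, 2, -6] (max |s|=10)
Stage 5 (CLIP -11 24): clip(8,-11,24)=8, clip(10,-11,24)=10, clip(-4,-11,24)=-4, clip(4,-11,24)=4, clip(2,-11,24)=2, clip(-6,-11,24)=-6 -> [8, 10, -4, 4, 2, -6] (max |s|=10)
Stage 6 (DIFF): s[0]=8, 10-8=2, -4-10=-14, 4--4=8, 2-4=-2, -6-2=-8 -> [8, 2, -14, 8, -2, -8] (max |s|=14)
Overall max amplitude: 16

Answer: 16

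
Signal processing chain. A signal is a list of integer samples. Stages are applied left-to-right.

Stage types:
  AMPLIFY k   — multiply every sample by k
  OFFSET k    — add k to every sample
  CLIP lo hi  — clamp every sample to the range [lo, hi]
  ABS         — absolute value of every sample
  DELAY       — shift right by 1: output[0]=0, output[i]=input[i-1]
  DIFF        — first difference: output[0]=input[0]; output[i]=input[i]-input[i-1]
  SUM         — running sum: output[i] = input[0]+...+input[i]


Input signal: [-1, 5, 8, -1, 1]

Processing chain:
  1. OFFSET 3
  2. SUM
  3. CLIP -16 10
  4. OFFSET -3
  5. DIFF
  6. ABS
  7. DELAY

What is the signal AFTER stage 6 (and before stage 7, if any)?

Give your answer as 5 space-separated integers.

Input: [-1, 5, 8, -1, 1]
Stage 1 (OFFSET 3): -1+3=2, 5+3=8, 8+3=11, -1+3=2, 1+3=4 -> [2, 8, 11, 2, 4]
Stage 2 (SUM): sum[0..0]=2, sum[0..1]=10, sum[0..2]=21, sum[0..3]=23, sum[0..4]=27 -> [2, 10, 21, 23, 27]
Stage 3 (CLIP -16 10): clip(2,-16,10)=2, clip(10,-16,10)=10, clip(21,-16,10)=10, clip(23,-16,10)=10, clip(27,-16,10)=10 -> [2, 10, 10, 10, 10]
Stage 4 (OFFSET -3): 2+-3=-1, 10+-3=7, 10+-3=7, 10+-3=7, 10+-3=7 -> [-1, 7, 7, 7, 7]
Stage 5 (DIFF): s[0]=-1, 7--1=8, 7-7=0, 7-7=0, 7-7=0 -> [-1, 8, 0, 0, 0]
Stage 6 (ABS): |-1|=1, |8|=8, |0|=0, |0|=0, |0|=0 -> [1, 8, 0, 0, 0]

Answer: 1 8 0 0 0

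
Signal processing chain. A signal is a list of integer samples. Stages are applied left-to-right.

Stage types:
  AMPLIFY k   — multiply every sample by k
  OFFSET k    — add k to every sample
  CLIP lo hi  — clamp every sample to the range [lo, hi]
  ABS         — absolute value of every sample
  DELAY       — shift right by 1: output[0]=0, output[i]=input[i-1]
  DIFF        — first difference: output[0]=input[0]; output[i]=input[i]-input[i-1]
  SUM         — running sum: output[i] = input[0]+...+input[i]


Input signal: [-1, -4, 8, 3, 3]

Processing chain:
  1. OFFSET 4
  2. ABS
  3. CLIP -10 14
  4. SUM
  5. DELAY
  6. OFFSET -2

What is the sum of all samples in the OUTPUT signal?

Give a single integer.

Input: [-1, -4, 8, 3, 3]
Stage 1 (OFFSET 4): -1+4=3, -4+4=0, 8+4=12, 3+4=7, 3+4=7 -> [3, 0, 12, 7, 7]
Stage 2 (ABS): |3|=3, |0|=0, |12|=12, |7|=7, |7|=7 -> [3, 0, 12, 7, 7]
Stage 3 (CLIP -10 14): clip(3,-10,14)=3, clip(0,-10,14)=0, clip(12,-10,14)=12, clip(7,-10,14)=7, clip(7,-10,14)=7 -> [3, 0, 12, 7, 7]
Stage 4 (SUM): sum[0..0]=3, sum[0..1]=3, sum[0..2]=15, sum[0..3]=22, sum[0..4]=29 -> [3, 3, 15, 22, 29]
Stage 5 (DELAY): [0, 3, 3, 15, 22] = [0, 3, 3, 15, 22] -> [0, 3, 3, 15, 22]
Stage 6 (OFFSET -2): 0+-2=-2, 3+-2=1, 3+-2=1, 15+-2=13, 22+-2=20 -> [-2, 1, 1, 13, 20]
Output sum: 33

Answer: 33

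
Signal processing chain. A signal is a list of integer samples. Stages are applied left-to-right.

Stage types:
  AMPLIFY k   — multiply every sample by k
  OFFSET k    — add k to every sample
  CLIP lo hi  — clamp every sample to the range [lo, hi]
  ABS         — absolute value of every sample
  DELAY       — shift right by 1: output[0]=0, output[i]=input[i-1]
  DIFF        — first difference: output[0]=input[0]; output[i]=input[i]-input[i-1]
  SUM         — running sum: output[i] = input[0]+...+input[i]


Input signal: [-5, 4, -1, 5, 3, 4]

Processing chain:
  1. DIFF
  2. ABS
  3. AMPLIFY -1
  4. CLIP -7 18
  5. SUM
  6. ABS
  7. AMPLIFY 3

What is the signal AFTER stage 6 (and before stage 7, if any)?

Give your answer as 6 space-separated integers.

Answer: 5 12 17 23 25 26

Derivation:
Input: [-5, 4, -1, 5, 3, 4]
Stage 1 (DIFF): s[0]=-5, 4--5=9, -1-4=-5, 5--1=6, 3-5=-2, 4-3=1 -> [-5, 9, -5, 6, -2, 1]
Stage 2 (ABS): |-5|=5, |9|=9, |-5|=5, |6|=6, |-2|=2, |1|=1 -> [5, 9, 5, 6, 2, 1]
Stage 3 (AMPLIFY -1): 5*-1=-5, 9*-1=-9, 5*-1=-5, 6*-1=-6, 2*-1=-2, 1*-1=-1 -> [-5, -9, -5, -6, -2, -1]
Stage 4 (CLIP -7 18): clip(-5,-7,18)=-5, clip(-9,-7,18)=-7, clip(-5,-7,18)=-5, clip(-6,-7,18)=-6, clip(-2,-7,18)=-2, clip(-1,-7,18)=-1 -> [-5, -7, -5, -6, -2, -1]
Stage 5 (SUM): sum[0..0]=-5, sum[0..1]=-12, sum[0..2]=-17, sum[0..3]=-23, sum[0..4]=-25, sum[0..5]=-26 -> [-5, -12, -17, -23, -25, -26]
Stage 6 (ABS): |-5|=5, |-12|=12, |-17|=17, |-23|=23, |-25|=25, |-26|=26 -> [5, 12, 17, 23, 25, 26]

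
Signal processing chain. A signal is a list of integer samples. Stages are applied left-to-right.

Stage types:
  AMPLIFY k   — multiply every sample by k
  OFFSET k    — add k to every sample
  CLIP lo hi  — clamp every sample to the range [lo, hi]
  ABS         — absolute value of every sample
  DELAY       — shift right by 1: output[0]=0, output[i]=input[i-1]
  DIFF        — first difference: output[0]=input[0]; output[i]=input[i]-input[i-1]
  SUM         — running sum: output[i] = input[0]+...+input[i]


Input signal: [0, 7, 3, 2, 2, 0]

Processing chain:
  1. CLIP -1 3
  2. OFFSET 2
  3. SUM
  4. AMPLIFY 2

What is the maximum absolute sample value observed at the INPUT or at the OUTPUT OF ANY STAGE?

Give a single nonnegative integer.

Answer: 44

Derivation:
Input: [0, 7, 3, 2, 2, 0] (max |s|=7)
Stage 1 (CLIP -1 3): clip(0,-1,3)=0, clip(7,-1,3)=3, clip(3,-1,3)=3, clip(2,-1,3)=2, clip(2,-1,3)=2, clip(0,-1,3)=0 -> [0, 3, 3, 2, 2, 0] (max |s|=3)
Stage 2 (OFFSET 2): 0+2=2, 3+2=5, 3+2=5, 2+2=4, 2+2=4, 0+2=2 -> [2, 5, 5, 4, 4, 2] (max |s|=5)
Stage 3 (SUM): sum[0..0]=2, sum[0..1]=7, sum[0..2]=12, sum[0..3]=16, sum[0..4]=20, sum[0..5]=22 -> [2, 7, 12, 16, 20, 22] (max |s|=22)
Stage 4 (AMPLIFY 2): 2*2=4, 7*2=14, 12*2=24, 16*2=32, 20*2=40, 22*2=44 -> [4, 14, 24, 32, 40, 44] (max |s|=44)
Overall max amplitude: 44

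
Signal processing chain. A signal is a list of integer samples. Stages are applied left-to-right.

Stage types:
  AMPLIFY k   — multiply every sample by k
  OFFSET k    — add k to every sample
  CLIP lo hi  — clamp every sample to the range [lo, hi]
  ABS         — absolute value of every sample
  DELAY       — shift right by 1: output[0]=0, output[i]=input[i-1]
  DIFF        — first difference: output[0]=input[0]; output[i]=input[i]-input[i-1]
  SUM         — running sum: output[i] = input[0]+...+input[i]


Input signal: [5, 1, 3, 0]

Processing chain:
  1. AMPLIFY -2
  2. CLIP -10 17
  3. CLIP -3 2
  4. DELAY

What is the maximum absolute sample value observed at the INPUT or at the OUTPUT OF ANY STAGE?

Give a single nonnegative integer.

Answer: 10

Derivation:
Input: [5, 1, 3, 0] (max |s|=5)
Stage 1 (AMPLIFY -2): 5*-2=-10, 1*-2=-2, 3*-2=-6, 0*-2=0 -> [-10, -2, -6, 0] (max |s|=10)
Stage 2 (CLIP -10 17): clip(-10,-10,17)=-10, clip(-2,-10,17)=-2, clip(-6,-10,17)=-6, clip(0,-10,17)=0 -> [-10, -2, -6, 0] (max |s|=10)
Stage 3 (CLIP -3 2): clip(-10,-3,2)=-3, clip(-2,-3,2)=-2, clip(-6,-3,2)=-3, clip(0,-3,2)=0 -> [-3, -2, -3, 0] (max |s|=3)
Stage 4 (DELAY): [0, -3, -2, -3] = [0, -3, -2, -3] -> [0, -3, -2, -3] (max |s|=3)
Overall max amplitude: 10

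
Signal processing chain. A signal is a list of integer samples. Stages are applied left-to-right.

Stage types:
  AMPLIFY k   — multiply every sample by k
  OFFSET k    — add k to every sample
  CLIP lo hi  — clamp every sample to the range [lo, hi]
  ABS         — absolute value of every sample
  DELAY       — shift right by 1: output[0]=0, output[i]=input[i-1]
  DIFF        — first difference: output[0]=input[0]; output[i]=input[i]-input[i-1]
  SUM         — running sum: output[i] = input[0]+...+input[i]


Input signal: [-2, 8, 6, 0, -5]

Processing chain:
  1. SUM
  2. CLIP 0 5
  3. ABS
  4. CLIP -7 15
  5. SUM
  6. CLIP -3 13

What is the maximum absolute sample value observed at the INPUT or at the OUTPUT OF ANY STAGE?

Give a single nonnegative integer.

Input: [-2, 8, 6, 0, -5] (max |s|=8)
Stage 1 (SUM): sum[0..0]=-2, sum[0..1]=6, sum[0..2]=12, sum[0..3]=12, sum[0..4]=7 -> [-2, 6, 12, 12, 7] (max |s|=12)
Stage 2 (CLIP 0 5): clip(-2,0,5)=0, clip(6,0,5)=5, clip(12,0,5)=5, clip(12,0,5)=5, clip(7,0,5)=5 -> [0, 5, 5, 5, 5] (max |s|=5)
Stage 3 (ABS): |0|=0, |5|=5, |5|=5, |5|=5, |5|=5 -> [0, 5, 5, 5, 5] (max |s|=5)
Stage 4 (CLIP -7 15): clip(0,-7,15)=0, clip(5,-7,15)=5, clip(5,-7,15)=5, clip(5,-7,15)=5, clip(5,-7,15)=5 -> [0, 5, 5, 5, 5] (max |s|=5)
Stage 5 (SUM): sum[0..0]=0, sum[0..1]=5, sum[0..2]=10, sum[0..3]=15, sum[0..4]=20 -> [0, 5, 10, 15, 20] (max |s|=20)
Stage 6 (CLIP -3 13): clip(0,-3,13)=0, clip(5,-3,13)=5, clip(10,-3,13)=10, clip(15,-3,13)=13, clip(20,-3,13)=13 -> [0, 5, 10, 13, 13] (max |s|=13)
Overall max amplitude: 20

Answer: 20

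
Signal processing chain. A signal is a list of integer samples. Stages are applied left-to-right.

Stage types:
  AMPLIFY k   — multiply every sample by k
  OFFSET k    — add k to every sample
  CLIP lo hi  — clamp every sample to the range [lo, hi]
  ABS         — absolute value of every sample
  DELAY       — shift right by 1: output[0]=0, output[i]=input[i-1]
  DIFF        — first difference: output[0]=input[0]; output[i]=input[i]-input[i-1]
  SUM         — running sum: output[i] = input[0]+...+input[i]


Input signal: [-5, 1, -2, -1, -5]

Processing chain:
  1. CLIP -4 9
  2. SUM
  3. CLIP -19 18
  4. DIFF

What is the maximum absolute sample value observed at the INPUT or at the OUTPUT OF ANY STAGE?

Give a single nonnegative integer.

Answer: 10

Derivation:
Input: [-5, 1, -2, -1, -5] (max |s|=5)
Stage 1 (CLIP -4 9): clip(-5,-4,9)=-4, clip(1,-4,9)=1, clip(-2,-4,9)=-2, clip(-1,-4,9)=-1, clip(-5,-4,9)=-4 -> [-4, 1, -2, -1, -4] (max |s|=4)
Stage 2 (SUM): sum[0..0]=-4, sum[0..1]=-3, sum[0..2]=-5, sum[0..3]=-6, sum[0..4]=-10 -> [-4, -3, -5, -6, -10] (max |s|=10)
Stage 3 (CLIP -19 18): clip(-4,-19,18)=-4, clip(-3,-19,18)=-3, clip(-5,-19,18)=-5, clip(-6,-19,18)=-6, clip(-10,-19,18)=-10 -> [-4, -3, -5, -6, -10] (max |s|=10)
Stage 4 (DIFF): s[0]=-4, -3--4=1, -5--3=-2, -6--5=-1, -10--6=-4 -> [-4, 1, -2, -1, -4] (max |s|=4)
Overall max amplitude: 10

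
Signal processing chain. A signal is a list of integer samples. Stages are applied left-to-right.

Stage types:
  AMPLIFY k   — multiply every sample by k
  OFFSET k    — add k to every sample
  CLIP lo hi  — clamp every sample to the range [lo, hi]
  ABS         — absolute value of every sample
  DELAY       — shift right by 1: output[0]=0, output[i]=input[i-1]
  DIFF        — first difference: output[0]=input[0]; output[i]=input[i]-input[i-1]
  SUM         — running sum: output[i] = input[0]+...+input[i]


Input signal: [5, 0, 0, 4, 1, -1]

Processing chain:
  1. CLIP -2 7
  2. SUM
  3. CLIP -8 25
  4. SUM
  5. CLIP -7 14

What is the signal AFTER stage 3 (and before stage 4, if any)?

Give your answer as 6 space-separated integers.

Answer: 5 5 5 9 10 9

Derivation:
Input: [5, 0, 0, 4, 1, -1]
Stage 1 (CLIP -2 7): clip(5,-2,7)=5, clip(0,-2,7)=0, clip(0,-2,7)=0, clip(4,-2,7)=4, clip(1,-2,7)=1, clip(-1,-2,7)=-1 -> [5, 0, 0, 4, 1, -1]
Stage 2 (SUM): sum[0..0]=5, sum[0..1]=5, sum[0..2]=5, sum[0..3]=9, sum[0..4]=10, sum[0..5]=9 -> [5, 5, 5, 9, 10, 9]
Stage 3 (CLIP -8 25): clip(5,-8,25)=5, clip(5,-8,25)=5, clip(5,-8,25)=5, clip(9,-8,25)=9, clip(10,-8,25)=10, clip(9,-8,25)=9 -> [5, 5, 5, 9, 10, 9]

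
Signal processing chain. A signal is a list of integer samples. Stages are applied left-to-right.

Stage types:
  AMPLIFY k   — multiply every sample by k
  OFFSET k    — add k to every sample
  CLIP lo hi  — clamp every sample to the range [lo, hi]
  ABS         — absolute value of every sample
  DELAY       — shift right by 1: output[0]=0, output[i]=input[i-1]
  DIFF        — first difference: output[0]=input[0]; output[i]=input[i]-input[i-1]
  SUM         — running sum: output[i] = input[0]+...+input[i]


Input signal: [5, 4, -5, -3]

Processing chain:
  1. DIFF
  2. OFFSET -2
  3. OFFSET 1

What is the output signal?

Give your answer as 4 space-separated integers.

Input: [5, 4, -5, -3]
Stage 1 (DIFF): s[0]=5, 4-5=-1, -5-4=-9, -3--5=2 -> [5, -1, -9, 2]
Stage 2 (OFFSET -2): 5+-2=3, -1+-2=-3, -9+-2=-11, 2+-2=0 -> [3, -3, -11, 0]
Stage 3 (OFFSET 1): 3+1=4, -3+1=-2, -11+1=-10, 0+1=1 -> [4, -2, -10, 1]

Answer: 4 -2 -10 1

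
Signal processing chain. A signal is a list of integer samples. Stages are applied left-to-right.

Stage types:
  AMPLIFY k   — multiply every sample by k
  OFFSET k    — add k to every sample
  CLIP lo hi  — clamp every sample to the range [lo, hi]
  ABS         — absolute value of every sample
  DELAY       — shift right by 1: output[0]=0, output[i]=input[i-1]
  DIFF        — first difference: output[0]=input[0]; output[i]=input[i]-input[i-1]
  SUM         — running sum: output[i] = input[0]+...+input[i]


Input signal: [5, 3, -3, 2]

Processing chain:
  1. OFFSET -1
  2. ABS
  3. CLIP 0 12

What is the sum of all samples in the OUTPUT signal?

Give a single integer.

Input: [5, 3, -3, 2]
Stage 1 (OFFSET -1): 5+-1=4, 3+-1=2, -3+-1=-4, 2+-1=1 -> [4, 2, -4, 1]
Stage 2 (ABS): |4|=4, |2|=2, |-4|=4, |1|=1 -> [4, 2, 4, 1]
Stage 3 (CLIP 0 12): clip(4,0,12)=4, clip(2,0,12)=2, clip(4,0,12)=4, clip(1,0,12)=1 -> [4, 2, 4, 1]
Output sum: 11

Answer: 11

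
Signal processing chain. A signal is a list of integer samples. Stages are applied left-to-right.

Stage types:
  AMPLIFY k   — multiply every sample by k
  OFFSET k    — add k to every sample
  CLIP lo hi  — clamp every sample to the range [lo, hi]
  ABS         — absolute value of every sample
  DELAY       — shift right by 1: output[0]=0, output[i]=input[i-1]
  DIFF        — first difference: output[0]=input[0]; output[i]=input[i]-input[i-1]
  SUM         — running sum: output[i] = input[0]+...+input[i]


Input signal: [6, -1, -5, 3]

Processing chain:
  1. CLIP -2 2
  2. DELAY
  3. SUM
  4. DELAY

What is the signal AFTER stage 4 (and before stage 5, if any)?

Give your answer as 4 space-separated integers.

Input: [6, -1, -5, 3]
Stage 1 (CLIP -2 2): clip(6,-2,2)=2, clip(-1,-2,2)=-1, clip(-5,-2,2)=-2, clip(3,-2,2)=2 -> [2, -1, -2, 2]
Stage 2 (DELAY): [0, 2, -1, -2] = [0, 2, -1, -2] -> [0, 2, -1, -2]
Stage 3 (SUM): sum[0..0]=0, sum[0..1]=2, sum[0..2]=1, sum[0..3]=-1 -> [0, 2, 1, -1]
Stage 4 (DELAY): [0, 0, 2, 1] = [0, 0, 2, 1] -> [0, 0, 2, 1]

Answer: 0 0 2 1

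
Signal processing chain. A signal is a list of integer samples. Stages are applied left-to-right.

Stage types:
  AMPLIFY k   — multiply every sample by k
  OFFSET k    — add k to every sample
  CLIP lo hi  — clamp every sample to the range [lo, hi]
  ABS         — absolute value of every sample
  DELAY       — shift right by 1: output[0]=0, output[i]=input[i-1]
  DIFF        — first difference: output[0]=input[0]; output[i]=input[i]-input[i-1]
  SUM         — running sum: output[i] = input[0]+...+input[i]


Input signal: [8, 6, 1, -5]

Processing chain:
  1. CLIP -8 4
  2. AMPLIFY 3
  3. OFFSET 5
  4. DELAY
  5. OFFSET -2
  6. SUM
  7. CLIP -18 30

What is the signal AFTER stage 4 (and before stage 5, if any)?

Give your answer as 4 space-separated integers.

Answer: 0 17 17 8

Derivation:
Input: [8, 6, 1, -5]
Stage 1 (CLIP -8 4): clip(8,-8,4)=4, clip(6,-8,4)=4, clip(1,-8,4)=1, clip(-5,-8,4)=-5 -> [4, 4, 1, -5]
Stage 2 (AMPLIFY 3): 4*3=12, 4*3=12, 1*3=3, -5*3=-15 -> [12, 12, 3, -15]
Stage 3 (OFFSET 5): 12+5=17, 12+5=17, 3+5=8, -15+5=-10 -> [17, 17, 8, -10]
Stage 4 (DELAY): [0, 17, 17, 8] = [0, 17, 17, 8] -> [0, 17, 17, 8]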